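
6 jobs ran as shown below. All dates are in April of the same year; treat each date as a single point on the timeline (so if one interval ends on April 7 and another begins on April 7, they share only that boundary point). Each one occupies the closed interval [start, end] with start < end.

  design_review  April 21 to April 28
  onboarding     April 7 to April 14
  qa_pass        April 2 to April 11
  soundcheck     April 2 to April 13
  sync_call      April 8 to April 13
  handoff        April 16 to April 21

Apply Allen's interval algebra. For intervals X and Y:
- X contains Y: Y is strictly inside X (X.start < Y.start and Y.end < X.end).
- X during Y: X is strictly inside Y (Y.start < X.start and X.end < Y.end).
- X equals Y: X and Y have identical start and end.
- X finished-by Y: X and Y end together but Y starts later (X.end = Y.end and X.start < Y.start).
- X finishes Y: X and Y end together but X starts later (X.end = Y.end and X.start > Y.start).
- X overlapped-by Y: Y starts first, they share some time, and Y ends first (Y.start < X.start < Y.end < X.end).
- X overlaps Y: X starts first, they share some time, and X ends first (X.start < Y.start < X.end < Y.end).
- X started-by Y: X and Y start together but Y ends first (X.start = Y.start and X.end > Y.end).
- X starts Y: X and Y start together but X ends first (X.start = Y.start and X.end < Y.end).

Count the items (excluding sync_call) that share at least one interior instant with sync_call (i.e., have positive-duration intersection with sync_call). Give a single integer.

3

Target sync_call = [April 8, April 13].
design_review [April 21, April 28] → after → no.
handoff [April 16, April 21] → after → no.
onboarding [April 7, April 14] → contains → counts.
qa_pass [April 2, April 11] → overlaps → counts.
soundcheck [April 2, April 13] → finished-by → counts.
Total: 3.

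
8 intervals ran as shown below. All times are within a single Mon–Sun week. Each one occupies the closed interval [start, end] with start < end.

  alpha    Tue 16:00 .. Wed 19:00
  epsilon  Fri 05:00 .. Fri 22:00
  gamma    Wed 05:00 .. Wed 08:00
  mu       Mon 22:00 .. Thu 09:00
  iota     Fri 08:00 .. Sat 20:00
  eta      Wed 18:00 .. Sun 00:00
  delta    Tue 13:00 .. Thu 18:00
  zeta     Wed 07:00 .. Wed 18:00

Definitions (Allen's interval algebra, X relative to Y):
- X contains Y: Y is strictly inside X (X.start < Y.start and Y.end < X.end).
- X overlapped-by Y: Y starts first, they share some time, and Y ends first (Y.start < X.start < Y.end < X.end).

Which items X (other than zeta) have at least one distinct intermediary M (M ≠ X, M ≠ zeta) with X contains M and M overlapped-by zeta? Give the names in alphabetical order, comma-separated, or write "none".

Target zeta = [Wed 07:00, Wed 18:00].
Intermediaries M with M overlapped-by zeta: none.
Union: none.

none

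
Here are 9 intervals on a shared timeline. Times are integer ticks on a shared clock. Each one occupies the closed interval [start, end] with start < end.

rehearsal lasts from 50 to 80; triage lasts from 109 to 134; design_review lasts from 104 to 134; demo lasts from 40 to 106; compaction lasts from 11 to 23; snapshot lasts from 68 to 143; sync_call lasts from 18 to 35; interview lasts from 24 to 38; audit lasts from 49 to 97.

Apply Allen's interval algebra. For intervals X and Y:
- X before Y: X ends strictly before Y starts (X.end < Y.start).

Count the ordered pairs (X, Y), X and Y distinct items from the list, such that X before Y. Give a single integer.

Checking all 72 ordered pairs for relation 'before'; matching pairs in alphabetical order:
(audit, design_review): audit before design_review ✓
(audit, triage): audit before triage ✓
(compaction, audit): compaction before audit ✓
(compaction, demo): compaction before demo ✓
(compaction, design_review): compaction before design_review ✓
(compaction, interview): compaction before interview ✓
(compaction, rehearsal): compaction before rehearsal ✓
(compaction, snapshot): compaction before snapshot ✓
(compaction, triage): compaction before triage ✓
(demo, triage): demo before triage ✓
(interview, audit): interview before audit ✓
(interview, demo): interview before demo ✓
(interview, design_review): interview before design_review ✓
(interview, rehearsal): interview before rehearsal ✓
(interview, snapshot): interview before snapshot ✓
(interview, triage): interview before triage ✓
(rehearsal, design_review): rehearsal before design_review ✓
(rehearsal, triage): rehearsal before triage ✓
(sync_call, audit): sync_call before audit ✓
(sync_call, demo): sync_call before demo ✓
(sync_call, design_review): sync_call before design_review ✓
(sync_call, rehearsal): sync_call before rehearsal ✓
(sync_call, snapshot): sync_call before snapshot ✓
(sync_call, triage): sync_call before triage ✓
Count: 24.

24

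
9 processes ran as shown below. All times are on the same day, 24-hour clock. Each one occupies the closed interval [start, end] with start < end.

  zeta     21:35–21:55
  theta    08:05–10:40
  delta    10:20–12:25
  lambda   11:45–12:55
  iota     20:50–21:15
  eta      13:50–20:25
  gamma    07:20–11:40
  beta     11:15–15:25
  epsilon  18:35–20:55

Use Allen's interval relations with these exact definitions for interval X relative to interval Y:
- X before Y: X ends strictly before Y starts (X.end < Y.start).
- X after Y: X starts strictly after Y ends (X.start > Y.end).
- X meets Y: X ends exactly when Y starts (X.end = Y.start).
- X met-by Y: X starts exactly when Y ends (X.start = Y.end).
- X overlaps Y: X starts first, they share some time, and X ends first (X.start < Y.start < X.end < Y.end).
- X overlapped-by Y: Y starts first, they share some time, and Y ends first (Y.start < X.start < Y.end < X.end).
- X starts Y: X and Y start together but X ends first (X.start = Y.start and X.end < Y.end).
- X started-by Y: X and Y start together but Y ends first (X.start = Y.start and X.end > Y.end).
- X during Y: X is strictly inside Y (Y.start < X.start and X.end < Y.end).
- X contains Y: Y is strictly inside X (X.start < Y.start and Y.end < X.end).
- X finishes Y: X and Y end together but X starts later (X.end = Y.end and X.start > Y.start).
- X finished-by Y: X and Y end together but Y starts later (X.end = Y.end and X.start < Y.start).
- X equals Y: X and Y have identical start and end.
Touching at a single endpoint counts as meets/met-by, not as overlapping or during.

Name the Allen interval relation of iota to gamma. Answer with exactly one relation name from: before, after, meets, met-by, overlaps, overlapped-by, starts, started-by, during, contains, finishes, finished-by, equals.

after

iota = [20:50, 21:15]; gamma = [07:20, 11:40].
Compare endpoints: iota.start > gamma.start, iota.start > gamma.end, iota.end > gamma.start, iota.end > gamma.end.
That pattern is 'after'.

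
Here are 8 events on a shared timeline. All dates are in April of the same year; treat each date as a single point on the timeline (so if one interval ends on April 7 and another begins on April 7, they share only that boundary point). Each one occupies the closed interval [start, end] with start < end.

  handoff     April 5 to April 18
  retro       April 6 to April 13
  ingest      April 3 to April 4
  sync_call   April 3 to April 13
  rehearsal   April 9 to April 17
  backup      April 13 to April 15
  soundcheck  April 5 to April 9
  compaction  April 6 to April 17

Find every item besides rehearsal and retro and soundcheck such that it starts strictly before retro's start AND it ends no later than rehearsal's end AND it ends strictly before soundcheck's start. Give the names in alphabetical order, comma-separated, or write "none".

ingest

Conditions: its start is strictly before retro's start (X.start < April 6) AND its end is no later than rehearsal's end (X.end <= April 17) AND its end is strictly before soundcheck's start (X.end < April 5).
backup: start April 13 < April 6? ✗; end April 15 <= April 17? ✓; end April 15 < April 5? ✗ → no.
compaction: start April 6 < April 6? ✗; end April 17 <= April 17? ✓; end April 17 < April 5? ✗ → no.
handoff: start April 5 < April 6? ✓; end April 18 <= April 17? ✗; end April 18 < April 5? ✗ → no.
ingest: start April 3 < April 6? ✓; end April 4 <= April 17? ✓; end April 4 < April 5? ✓ → yes.
sync_call: start April 3 < April 6? ✓; end April 13 <= April 17? ✓; end April 13 < April 5? ✗ → no.
Result: ingest.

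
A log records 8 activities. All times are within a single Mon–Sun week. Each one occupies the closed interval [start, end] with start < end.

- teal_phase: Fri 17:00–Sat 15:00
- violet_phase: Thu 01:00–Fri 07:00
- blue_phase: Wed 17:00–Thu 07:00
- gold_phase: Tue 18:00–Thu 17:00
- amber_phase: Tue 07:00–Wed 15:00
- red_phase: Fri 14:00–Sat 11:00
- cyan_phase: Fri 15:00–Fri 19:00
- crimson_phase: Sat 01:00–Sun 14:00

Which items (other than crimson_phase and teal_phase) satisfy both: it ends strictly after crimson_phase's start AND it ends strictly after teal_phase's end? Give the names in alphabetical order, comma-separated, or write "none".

none

Conditions: its end is strictly after crimson_phase's start (X.end > Sat 01:00) AND its end is strictly after teal_phase's end (X.end > Sat 15:00).
amber_phase: end Wed 15:00 > Sat 01:00? ✗; end Wed 15:00 > Sat 15:00? ✗ → no.
blue_phase: end Thu 07:00 > Sat 01:00? ✗; end Thu 07:00 > Sat 15:00? ✗ → no.
cyan_phase: end Fri 19:00 > Sat 01:00? ✗; end Fri 19:00 > Sat 15:00? ✗ → no.
gold_phase: end Thu 17:00 > Sat 01:00? ✗; end Thu 17:00 > Sat 15:00? ✗ → no.
red_phase: end Sat 11:00 > Sat 01:00? ✓; end Sat 11:00 > Sat 15:00? ✗ → no.
violet_phase: end Fri 07:00 > Sat 01:00? ✗; end Fri 07:00 > Sat 15:00? ✗ → no.
Result: none.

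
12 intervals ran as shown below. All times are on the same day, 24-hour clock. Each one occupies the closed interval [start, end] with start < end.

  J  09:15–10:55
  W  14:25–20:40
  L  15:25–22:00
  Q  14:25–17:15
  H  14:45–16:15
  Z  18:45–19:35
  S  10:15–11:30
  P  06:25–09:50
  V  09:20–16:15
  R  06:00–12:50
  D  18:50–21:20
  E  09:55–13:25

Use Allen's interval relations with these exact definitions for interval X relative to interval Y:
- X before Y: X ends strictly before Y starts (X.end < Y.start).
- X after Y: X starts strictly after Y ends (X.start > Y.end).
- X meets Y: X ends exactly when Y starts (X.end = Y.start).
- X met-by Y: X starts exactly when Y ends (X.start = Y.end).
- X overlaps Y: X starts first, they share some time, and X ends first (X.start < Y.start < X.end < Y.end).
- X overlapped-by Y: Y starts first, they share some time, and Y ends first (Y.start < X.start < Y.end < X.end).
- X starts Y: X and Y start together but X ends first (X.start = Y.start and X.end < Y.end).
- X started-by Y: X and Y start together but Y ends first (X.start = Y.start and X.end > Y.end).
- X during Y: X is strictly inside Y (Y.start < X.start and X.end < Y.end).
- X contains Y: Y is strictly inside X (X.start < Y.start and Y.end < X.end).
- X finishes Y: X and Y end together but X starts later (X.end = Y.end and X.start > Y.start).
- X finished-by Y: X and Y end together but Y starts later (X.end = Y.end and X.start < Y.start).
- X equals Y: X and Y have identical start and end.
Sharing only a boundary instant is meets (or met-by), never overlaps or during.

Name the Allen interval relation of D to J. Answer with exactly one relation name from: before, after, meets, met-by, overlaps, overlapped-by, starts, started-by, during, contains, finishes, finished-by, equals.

D = [18:50, 21:20]; J = [09:15, 10:55].
Compare endpoints: D.start > J.start, D.start > J.end, D.end > J.start, D.end > J.end.
That pattern is 'after'.

after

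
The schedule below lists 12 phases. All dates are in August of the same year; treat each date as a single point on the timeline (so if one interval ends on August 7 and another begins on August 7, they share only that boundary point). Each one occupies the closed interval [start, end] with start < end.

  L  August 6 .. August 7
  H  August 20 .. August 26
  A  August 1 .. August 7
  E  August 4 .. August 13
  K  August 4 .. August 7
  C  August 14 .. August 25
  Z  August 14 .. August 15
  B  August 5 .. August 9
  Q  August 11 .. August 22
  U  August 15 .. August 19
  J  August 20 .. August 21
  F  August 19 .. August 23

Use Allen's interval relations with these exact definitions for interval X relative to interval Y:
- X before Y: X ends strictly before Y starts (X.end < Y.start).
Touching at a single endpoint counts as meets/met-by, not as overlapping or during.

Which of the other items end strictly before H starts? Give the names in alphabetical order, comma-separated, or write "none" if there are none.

Target H = [August 20, August 26].
A [August 1, August 7] → before → yes.
B [August 5, August 9] → before → yes.
C [August 14, August 25] → overlaps → no.
E [August 4, August 13] → before → yes.
F [August 19, August 23] → overlaps → no.
J [August 20, August 21] → starts → no.
K [August 4, August 7] → before → yes.
L [August 6, August 7] → before → yes.
Q [August 11, August 22] → overlaps → no.
U [August 15, August 19] → before → yes.
Z [August 14, August 15] → before → yes.
Result: A, B, E, K, L, U, Z.

A, B, E, K, L, U, Z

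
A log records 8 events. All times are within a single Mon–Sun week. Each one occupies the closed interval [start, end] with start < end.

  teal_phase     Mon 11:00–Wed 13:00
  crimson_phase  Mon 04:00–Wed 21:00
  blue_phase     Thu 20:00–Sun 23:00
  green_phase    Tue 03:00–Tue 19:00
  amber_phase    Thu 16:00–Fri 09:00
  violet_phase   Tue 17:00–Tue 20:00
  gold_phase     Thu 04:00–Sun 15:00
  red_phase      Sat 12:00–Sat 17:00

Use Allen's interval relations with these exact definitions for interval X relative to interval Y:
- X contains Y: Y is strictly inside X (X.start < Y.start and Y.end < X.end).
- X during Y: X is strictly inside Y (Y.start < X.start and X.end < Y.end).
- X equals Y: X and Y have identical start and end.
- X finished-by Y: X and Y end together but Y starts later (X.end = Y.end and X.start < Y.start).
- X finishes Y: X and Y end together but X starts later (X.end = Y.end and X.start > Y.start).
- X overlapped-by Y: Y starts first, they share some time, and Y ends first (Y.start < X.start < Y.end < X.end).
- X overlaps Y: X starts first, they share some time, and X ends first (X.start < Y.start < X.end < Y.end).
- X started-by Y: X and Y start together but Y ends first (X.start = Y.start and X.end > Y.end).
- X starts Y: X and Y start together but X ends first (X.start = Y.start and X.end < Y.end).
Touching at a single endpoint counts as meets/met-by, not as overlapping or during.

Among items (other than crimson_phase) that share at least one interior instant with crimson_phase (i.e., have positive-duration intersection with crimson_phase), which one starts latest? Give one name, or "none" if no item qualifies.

violet_phase

Target crimson_phase = [Mon 04:00, Wed 21:00].
amber_phase [Thu 16:00, Fri 09:00] → after → excluded.
blue_phase [Thu 20:00, Sun 23:00] → after → excluded.
gold_phase [Thu 04:00, Sun 15:00] → after → excluded.
green_phase [Tue 03:00, Tue 19:00] → during → candidate.
red_phase [Sat 12:00, Sat 17:00] → after → excluded.
teal_phase [Mon 11:00, Wed 13:00] → during → candidate.
violet_phase [Tue 17:00, Tue 20:00] → during → candidate.
Among candidates, latest start is Tue 17:00 → violet_phase.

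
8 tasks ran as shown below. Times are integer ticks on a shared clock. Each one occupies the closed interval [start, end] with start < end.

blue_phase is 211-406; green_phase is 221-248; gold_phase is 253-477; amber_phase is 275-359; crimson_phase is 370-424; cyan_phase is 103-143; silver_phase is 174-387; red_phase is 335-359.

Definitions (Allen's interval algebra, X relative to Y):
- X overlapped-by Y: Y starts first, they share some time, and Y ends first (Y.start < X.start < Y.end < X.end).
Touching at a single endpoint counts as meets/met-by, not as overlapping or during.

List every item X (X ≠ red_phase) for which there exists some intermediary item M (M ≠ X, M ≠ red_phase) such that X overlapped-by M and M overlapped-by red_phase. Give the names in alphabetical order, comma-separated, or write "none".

none

Target red_phase = [335, 359].
Intermediaries M with M overlapped-by red_phase: none.
Union: none.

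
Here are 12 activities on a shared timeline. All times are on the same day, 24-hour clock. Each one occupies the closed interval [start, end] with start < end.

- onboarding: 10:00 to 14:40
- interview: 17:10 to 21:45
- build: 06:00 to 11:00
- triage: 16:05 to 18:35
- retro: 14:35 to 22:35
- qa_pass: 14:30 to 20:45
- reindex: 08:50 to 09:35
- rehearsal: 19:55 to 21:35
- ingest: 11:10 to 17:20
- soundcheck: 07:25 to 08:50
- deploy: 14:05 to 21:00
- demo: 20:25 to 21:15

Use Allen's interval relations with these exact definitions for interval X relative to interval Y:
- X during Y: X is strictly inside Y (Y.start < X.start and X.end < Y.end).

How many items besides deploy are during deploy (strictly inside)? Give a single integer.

Target deploy = [14:05, 21:00].
build [06:00, 11:00] → before → no.
demo [20:25, 21:15] → overlapped-by → no.
ingest [11:10, 17:20] → overlaps → no.
interview [17:10, 21:45] → overlapped-by → no.
onboarding [10:00, 14:40] → overlaps → no.
qa_pass [14:30, 20:45] → during → counts.
rehearsal [19:55, 21:35] → overlapped-by → no.
reindex [08:50, 09:35] → before → no.
retro [14:35, 22:35] → overlapped-by → no.
soundcheck [07:25, 08:50] → before → no.
triage [16:05, 18:35] → during → counts.
Total: 2.

2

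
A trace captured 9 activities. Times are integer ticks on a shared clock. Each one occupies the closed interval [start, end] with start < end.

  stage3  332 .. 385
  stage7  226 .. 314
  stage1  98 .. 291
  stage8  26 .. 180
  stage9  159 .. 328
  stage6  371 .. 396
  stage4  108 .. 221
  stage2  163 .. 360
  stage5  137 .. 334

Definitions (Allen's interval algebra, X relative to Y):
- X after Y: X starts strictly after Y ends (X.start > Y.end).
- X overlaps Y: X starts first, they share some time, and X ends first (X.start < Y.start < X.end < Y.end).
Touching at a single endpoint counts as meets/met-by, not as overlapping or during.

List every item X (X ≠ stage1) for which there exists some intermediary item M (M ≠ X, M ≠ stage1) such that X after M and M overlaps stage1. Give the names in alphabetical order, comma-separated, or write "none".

Target stage1 = [98, 291].
Intermediaries M with M overlaps stage1: stage8.
Via stage8 — items with X after stage8: stage3, stage6, stage7.
Union: stage3, stage6, stage7.

stage3, stage6, stage7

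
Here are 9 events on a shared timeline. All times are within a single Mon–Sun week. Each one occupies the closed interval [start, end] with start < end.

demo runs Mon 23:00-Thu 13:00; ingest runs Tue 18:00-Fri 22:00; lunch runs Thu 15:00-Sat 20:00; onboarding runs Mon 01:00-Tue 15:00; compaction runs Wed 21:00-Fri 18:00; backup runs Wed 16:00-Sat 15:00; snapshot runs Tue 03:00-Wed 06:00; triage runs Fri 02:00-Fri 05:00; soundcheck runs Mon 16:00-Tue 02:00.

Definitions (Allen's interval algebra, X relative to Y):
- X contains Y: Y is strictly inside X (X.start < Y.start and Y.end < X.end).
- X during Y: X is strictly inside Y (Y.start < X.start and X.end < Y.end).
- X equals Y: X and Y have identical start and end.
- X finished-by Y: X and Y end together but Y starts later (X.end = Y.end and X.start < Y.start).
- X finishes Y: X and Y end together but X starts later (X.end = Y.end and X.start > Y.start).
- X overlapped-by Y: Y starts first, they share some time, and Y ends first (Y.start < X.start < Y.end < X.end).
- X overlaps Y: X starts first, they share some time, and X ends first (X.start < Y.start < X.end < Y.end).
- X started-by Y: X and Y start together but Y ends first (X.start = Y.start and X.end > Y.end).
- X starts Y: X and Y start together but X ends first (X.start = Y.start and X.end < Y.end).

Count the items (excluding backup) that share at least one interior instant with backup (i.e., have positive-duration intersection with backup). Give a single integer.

Target backup = [Wed 16:00, Sat 15:00].
compaction [Wed 21:00, Fri 18:00] → during → counts.
demo [Mon 23:00, Thu 13:00] → overlaps → counts.
ingest [Tue 18:00, Fri 22:00] → overlaps → counts.
lunch [Thu 15:00, Sat 20:00] → overlapped-by → counts.
onboarding [Mon 01:00, Tue 15:00] → before → no.
snapshot [Tue 03:00, Wed 06:00] → before → no.
soundcheck [Mon 16:00, Tue 02:00] → before → no.
triage [Fri 02:00, Fri 05:00] → during → counts.
Total: 5.

5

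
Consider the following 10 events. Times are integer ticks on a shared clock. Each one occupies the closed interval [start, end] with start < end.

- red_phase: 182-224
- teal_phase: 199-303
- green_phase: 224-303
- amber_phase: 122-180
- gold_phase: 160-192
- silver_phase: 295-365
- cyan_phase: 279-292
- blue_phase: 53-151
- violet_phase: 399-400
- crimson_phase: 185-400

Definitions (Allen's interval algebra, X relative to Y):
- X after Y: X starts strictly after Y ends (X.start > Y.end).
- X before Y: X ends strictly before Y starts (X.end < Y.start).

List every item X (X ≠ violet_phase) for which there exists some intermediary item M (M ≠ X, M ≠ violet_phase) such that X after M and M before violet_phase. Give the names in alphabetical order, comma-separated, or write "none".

Target violet_phase = [399, 400].
Intermediaries M with M before violet_phase: amber_phase, blue_phase, cyan_phase, gold_phase, green_phase, red_phase, silver_phase, teal_phase.
Via amber_phase — items with X after amber_phase: crimson_phase, cyan_phase, green_phase, red_phase, silver_phase, teal_phase.
Via blue_phase — items with X after blue_phase: crimson_phase, cyan_phase, gold_phase, green_phase, red_phase, silver_phase, teal_phase.
Via cyan_phase — items with X after cyan_phase: silver_phase.
Via gold_phase — items with X after gold_phase: cyan_phase, green_phase, silver_phase, teal_phase.
Via green_phase — items with X after green_phase: none.
Via red_phase — items with X after red_phase: cyan_phase, silver_phase.
Via silver_phase — items with X after silver_phase: none.
Via teal_phase — items with X after teal_phase: none.
Union: crimson_phase, cyan_phase, gold_phase, green_phase, red_phase, silver_phase, teal_phase.

crimson_phase, cyan_phase, gold_phase, green_phase, red_phase, silver_phase, teal_phase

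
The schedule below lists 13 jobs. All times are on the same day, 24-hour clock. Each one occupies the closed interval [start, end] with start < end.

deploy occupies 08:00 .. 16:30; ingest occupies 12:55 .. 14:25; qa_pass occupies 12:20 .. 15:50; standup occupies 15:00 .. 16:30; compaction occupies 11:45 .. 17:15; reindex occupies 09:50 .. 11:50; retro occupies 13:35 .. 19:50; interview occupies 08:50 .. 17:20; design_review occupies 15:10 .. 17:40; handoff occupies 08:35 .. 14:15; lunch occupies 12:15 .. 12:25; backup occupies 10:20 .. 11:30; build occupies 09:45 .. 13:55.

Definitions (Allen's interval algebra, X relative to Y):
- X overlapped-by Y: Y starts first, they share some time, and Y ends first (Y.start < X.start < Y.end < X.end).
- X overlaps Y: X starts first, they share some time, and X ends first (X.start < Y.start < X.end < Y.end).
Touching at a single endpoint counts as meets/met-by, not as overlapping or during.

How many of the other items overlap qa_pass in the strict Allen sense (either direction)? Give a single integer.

6

Target qa_pass = [12:20, 15:50].
backup [10:20, 11:30] → before → no.
build [09:45, 13:55] → overlaps → counts.
compaction [11:45, 17:15] → contains → no.
deploy [08:00, 16:30] → contains → no.
design_review [15:10, 17:40] → overlapped-by → counts.
handoff [08:35, 14:15] → overlaps → counts.
ingest [12:55, 14:25] → during → no.
interview [08:50, 17:20] → contains → no.
lunch [12:15, 12:25] → overlaps → counts.
reindex [09:50, 11:50] → before → no.
retro [13:35, 19:50] → overlapped-by → counts.
standup [15:00, 16:30] → overlapped-by → counts.
Total: 6.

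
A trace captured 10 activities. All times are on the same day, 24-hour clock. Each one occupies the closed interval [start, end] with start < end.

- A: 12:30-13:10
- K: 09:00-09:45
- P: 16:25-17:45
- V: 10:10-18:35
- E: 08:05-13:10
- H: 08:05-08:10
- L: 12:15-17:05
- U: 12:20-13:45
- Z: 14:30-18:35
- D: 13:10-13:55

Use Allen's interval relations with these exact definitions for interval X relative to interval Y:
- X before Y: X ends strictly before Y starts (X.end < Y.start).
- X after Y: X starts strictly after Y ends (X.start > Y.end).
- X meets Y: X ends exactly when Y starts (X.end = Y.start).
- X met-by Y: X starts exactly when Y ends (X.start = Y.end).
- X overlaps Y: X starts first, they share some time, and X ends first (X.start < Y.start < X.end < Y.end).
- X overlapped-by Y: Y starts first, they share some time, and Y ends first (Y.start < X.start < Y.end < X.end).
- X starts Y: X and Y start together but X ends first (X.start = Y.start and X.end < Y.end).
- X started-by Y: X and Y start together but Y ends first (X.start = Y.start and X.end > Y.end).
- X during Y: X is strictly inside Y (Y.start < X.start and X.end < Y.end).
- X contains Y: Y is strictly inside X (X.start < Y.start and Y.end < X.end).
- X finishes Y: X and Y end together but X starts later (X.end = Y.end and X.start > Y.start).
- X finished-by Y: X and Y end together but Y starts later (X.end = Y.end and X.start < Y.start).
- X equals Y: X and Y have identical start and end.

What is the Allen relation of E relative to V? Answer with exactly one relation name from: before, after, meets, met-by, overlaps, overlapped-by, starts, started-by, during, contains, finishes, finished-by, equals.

overlaps

E = [08:05, 13:10]; V = [10:10, 18:35].
Compare endpoints: E.start < V.start, E.start < V.end, E.end > V.start, E.end < V.end.
That pattern is 'overlaps'.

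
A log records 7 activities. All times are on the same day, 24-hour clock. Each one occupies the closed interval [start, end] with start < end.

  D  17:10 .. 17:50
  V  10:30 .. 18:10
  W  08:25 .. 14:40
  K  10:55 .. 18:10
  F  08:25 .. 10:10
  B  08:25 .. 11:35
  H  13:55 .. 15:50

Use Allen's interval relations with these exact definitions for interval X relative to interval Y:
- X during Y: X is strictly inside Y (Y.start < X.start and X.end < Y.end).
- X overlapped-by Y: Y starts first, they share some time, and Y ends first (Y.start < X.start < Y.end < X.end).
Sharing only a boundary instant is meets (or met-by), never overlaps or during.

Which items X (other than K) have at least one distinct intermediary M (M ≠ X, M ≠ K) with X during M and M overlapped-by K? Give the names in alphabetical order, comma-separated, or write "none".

Target K = [10:55, 18:10].
Intermediaries M with M overlapped-by K: none.
Union: none.

none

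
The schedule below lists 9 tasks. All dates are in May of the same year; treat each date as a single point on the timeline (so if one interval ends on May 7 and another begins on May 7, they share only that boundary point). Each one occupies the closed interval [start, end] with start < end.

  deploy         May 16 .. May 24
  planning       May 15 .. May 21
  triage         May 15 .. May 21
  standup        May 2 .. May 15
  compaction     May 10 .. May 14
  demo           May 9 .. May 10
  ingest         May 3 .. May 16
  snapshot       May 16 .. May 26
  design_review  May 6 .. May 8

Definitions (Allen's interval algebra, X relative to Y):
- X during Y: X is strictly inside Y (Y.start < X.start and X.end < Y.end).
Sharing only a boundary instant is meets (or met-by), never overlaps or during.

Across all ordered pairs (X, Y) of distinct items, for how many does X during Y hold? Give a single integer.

6

Checking all 72 ordered pairs for relation 'during'; matching pairs in alphabetical order:
(compaction, ingest): compaction during ingest ✓
(compaction, standup): compaction during standup ✓
(demo, ingest): demo during ingest ✓
(demo, standup): demo during standup ✓
(design_review, ingest): design_review during ingest ✓
(design_review, standup): design_review during standup ✓
Count: 6.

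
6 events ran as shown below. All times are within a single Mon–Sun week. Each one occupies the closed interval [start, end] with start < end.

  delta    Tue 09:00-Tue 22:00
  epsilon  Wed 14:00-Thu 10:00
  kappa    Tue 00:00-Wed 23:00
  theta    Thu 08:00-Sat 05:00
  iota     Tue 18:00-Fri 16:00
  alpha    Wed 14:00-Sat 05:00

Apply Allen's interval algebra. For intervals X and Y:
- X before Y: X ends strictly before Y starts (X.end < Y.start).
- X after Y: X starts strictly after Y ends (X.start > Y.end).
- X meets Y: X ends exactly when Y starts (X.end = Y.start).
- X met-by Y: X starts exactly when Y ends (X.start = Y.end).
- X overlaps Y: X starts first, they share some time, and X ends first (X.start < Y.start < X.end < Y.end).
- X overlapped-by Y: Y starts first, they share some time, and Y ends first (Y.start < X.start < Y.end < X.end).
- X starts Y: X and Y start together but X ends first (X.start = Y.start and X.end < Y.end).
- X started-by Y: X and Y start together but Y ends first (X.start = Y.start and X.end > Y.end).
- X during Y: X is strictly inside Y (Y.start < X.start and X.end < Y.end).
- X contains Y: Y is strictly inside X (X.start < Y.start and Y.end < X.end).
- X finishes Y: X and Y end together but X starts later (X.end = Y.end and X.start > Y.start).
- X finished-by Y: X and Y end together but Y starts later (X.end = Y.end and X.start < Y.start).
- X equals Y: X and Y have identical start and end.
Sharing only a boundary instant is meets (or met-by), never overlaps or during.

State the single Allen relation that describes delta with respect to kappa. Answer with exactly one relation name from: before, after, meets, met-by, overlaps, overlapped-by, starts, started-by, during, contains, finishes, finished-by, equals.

delta = [Tue 09:00, Tue 22:00]; kappa = [Tue 00:00, Wed 23:00].
Compare endpoints: delta.start > kappa.start, delta.start < kappa.end, delta.end > kappa.start, delta.end < kappa.end.
That pattern is 'during'.

during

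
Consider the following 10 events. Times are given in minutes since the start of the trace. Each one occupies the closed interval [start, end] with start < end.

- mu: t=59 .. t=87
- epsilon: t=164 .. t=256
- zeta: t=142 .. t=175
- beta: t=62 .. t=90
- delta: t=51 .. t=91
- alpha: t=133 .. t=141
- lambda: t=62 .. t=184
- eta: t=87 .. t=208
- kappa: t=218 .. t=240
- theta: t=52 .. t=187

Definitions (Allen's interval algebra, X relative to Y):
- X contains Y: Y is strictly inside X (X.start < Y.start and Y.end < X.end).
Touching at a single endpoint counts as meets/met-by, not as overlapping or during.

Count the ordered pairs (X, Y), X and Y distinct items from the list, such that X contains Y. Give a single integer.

Checking all 90 ordered pairs for relation 'contains'; matching pairs in alphabetical order:
(delta, beta): delta contains beta ✓
(delta, mu): delta contains mu ✓
(epsilon, kappa): epsilon contains kappa ✓
(eta, alpha): eta contains alpha ✓
(eta, zeta): eta contains zeta ✓
(lambda, alpha): lambda contains alpha ✓
(lambda, zeta): lambda contains zeta ✓
(theta, alpha): theta contains alpha ✓
(theta, beta): theta contains beta ✓
(theta, lambda): theta contains lambda ✓
(theta, mu): theta contains mu ✓
(theta, zeta): theta contains zeta ✓
Count: 12.

12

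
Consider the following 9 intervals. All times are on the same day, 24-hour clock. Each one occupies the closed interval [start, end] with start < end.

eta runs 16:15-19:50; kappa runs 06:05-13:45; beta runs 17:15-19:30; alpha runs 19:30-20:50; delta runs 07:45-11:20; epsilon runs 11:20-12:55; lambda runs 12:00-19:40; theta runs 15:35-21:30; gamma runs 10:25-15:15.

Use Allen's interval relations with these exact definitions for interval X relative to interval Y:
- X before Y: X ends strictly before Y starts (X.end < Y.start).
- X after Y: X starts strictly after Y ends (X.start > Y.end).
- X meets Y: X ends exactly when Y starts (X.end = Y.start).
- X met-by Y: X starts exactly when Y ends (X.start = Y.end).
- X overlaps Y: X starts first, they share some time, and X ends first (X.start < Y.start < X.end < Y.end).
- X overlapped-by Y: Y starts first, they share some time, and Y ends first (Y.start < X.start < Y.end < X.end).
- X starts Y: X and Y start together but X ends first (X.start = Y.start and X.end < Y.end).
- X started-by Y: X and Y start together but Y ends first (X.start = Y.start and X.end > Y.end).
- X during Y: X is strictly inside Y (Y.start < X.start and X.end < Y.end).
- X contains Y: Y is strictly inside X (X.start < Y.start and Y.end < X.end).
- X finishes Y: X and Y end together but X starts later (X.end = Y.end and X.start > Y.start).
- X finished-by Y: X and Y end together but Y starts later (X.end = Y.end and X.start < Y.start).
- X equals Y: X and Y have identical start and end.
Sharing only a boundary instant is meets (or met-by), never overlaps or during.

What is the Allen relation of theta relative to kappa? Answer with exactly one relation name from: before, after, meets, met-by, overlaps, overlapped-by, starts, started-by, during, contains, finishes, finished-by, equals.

after

theta = [15:35, 21:30]; kappa = [06:05, 13:45].
Compare endpoints: theta.start > kappa.start, theta.start > kappa.end, theta.end > kappa.start, theta.end > kappa.end.
That pattern is 'after'.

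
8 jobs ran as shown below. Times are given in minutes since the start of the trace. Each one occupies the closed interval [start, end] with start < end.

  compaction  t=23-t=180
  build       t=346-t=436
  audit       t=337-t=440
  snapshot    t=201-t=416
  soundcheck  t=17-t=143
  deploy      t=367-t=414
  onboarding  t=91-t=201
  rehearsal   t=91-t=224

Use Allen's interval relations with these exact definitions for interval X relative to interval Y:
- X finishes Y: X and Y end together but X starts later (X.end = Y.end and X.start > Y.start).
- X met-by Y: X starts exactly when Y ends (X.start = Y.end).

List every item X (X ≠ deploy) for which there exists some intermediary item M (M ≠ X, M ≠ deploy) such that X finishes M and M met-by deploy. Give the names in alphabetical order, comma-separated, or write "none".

Target deploy = [t=367, t=414].
Intermediaries M with M met-by deploy: none.
Union: none.

none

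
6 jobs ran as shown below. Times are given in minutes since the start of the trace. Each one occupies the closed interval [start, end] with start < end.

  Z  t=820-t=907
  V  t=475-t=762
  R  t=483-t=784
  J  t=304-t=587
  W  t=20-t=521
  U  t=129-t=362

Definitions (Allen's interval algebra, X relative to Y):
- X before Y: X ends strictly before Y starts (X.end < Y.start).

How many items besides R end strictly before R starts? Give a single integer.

1

Target R = [t=483, t=784].
J [t=304, t=587] → overlaps → no.
U [t=129, t=362] → before → counts.
V [t=475, t=762] → overlaps → no.
W [t=20, t=521] → overlaps → no.
Z [t=820, t=907] → after → no.
Total: 1.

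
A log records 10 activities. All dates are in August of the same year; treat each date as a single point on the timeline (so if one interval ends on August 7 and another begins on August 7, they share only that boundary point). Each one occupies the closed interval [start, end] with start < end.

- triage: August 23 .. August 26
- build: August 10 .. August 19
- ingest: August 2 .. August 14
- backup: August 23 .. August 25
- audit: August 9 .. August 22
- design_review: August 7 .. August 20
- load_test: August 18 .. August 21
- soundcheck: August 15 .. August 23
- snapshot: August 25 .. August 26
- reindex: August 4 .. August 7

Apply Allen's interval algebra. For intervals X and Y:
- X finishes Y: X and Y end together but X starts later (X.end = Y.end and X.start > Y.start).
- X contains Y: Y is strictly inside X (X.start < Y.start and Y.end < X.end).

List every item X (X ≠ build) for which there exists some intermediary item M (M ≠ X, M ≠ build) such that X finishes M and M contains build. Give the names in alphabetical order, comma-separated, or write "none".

none

Target build = [August 10, August 19].
Intermediaries M with M contains build: audit, design_review.
Via audit — items with X finishes audit: none.
Via design_review — items with X finishes design_review: none.
Union: none.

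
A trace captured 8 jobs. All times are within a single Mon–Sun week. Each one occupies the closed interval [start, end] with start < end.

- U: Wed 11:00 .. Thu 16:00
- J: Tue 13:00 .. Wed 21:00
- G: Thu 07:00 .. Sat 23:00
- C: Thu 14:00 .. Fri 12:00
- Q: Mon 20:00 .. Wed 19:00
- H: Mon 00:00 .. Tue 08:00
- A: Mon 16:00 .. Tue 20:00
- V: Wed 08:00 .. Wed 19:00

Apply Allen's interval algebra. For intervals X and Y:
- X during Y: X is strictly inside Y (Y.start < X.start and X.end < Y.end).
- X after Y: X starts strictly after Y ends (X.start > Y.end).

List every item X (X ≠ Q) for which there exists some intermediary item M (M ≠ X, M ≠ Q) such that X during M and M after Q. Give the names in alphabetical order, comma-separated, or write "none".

C

Target Q = [Mon 20:00, Wed 19:00].
Intermediaries M with M after Q: C, G.
Via C — items with X during C: none.
Via G — items with X during G: C.
Union: C.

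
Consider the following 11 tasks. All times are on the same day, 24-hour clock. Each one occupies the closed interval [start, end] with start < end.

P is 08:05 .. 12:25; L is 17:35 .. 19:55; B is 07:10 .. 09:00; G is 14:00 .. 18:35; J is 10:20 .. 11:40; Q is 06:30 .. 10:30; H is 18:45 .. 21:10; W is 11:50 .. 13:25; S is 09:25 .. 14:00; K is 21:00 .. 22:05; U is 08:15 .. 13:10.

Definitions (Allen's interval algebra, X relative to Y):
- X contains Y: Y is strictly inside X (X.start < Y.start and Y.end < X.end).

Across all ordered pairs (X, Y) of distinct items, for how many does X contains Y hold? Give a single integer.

Checking all 110 ordered pairs for relation 'contains'; matching pairs in alphabetical order:
(P, J): P contains J ✓
(Q, B): Q contains B ✓
(S, J): S contains J ✓
(S, W): S contains W ✓
(U, J): U contains J ✓
Count: 5.

5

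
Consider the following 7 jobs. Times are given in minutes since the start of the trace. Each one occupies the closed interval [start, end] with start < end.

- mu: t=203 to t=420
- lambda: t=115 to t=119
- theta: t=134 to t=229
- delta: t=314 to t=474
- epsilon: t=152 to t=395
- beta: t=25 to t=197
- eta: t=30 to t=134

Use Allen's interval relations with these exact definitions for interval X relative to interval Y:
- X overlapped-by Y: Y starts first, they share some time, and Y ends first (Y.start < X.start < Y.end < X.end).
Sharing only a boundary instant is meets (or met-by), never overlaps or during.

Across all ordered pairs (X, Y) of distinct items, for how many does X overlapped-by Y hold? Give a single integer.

7

Checking all 42 ordered pairs for relation 'overlapped-by'; matching pairs in alphabetical order:
(delta, epsilon): delta overlapped-by epsilon ✓
(delta, mu): delta overlapped-by mu ✓
(epsilon, beta): epsilon overlapped-by beta ✓
(epsilon, theta): epsilon overlapped-by theta ✓
(mu, epsilon): mu overlapped-by epsilon ✓
(mu, theta): mu overlapped-by theta ✓
(theta, beta): theta overlapped-by beta ✓
Count: 7.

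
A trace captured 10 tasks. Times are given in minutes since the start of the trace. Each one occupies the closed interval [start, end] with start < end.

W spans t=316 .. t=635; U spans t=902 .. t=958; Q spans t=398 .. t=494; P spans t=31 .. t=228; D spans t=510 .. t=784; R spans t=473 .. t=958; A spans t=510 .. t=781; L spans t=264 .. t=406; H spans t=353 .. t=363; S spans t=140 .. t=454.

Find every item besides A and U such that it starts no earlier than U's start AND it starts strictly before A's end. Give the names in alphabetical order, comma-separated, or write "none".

none

Conditions: its start is no earlier than U's start (X.start >= t=902) AND its start is strictly before A's end (X.start < t=781).
D: start t=510 >= t=902? ✗; start t=510 < t=781? ✓ → no.
H: start t=353 >= t=902? ✗; start t=353 < t=781? ✓ → no.
L: start t=264 >= t=902? ✗; start t=264 < t=781? ✓ → no.
P: start t=31 >= t=902? ✗; start t=31 < t=781? ✓ → no.
Q: start t=398 >= t=902? ✗; start t=398 < t=781? ✓ → no.
R: start t=473 >= t=902? ✗; start t=473 < t=781? ✓ → no.
S: start t=140 >= t=902? ✗; start t=140 < t=781? ✓ → no.
W: start t=316 >= t=902? ✗; start t=316 < t=781? ✓ → no.
Result: none.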